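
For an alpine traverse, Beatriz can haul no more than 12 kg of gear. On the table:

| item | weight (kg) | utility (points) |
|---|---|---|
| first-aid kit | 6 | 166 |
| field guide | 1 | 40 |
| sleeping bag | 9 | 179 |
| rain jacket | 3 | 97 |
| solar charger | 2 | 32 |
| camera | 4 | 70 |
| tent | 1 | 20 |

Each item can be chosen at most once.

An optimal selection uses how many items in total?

4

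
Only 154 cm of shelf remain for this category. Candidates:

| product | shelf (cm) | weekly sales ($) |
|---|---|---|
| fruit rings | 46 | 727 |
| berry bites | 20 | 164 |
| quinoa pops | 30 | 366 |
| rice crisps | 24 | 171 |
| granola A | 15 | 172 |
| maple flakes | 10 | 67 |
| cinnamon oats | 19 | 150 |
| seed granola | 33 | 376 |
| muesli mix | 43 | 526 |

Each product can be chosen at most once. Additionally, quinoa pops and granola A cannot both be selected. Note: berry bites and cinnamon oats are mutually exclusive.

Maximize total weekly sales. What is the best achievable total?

1995

Fruit rings + quinoa pops + seed granola + muesli mix uses 152 of the 154 cm and totals 1995.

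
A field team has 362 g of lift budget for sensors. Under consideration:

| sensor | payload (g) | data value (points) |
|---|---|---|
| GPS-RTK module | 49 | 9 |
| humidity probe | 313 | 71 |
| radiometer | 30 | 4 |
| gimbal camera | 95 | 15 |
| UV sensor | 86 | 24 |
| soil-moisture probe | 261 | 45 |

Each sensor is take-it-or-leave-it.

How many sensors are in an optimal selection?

2

Best achievable data value is 80.
For example GPS-RTK module + humidity probe achieves it, using 362 g.
Every optimal selection uses 2 sensors.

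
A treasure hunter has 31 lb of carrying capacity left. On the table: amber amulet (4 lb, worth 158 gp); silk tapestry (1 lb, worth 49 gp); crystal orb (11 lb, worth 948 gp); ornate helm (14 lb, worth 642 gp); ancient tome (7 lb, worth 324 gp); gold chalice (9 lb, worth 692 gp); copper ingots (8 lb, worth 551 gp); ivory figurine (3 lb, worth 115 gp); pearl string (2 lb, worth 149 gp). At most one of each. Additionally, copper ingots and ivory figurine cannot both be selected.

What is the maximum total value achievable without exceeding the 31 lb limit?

2389

Silk tapestry + crystal orb + gold chalice + copper ingots + pearl string uses 31 of the 31 lb and totals 2389.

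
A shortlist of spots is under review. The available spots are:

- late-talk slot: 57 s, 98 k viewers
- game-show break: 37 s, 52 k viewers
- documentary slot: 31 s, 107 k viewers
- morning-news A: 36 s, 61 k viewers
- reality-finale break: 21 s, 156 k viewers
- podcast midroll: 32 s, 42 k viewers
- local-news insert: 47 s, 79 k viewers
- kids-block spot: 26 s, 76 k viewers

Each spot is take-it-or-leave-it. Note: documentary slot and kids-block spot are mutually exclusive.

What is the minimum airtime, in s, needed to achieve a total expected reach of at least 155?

21

Need the lightest bundle worth ≥ 155.
reality-finale break reaches 156 using 21 s.
Below 21 s the best achievable stays under 155.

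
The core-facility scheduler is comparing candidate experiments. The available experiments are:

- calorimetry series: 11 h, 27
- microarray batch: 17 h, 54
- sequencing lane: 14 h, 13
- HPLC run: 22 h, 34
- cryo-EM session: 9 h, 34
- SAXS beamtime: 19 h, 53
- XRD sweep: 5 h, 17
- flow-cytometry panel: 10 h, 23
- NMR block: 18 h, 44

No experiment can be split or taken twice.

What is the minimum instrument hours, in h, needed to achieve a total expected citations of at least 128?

41

Minimise h subject to total expected citations ≥ 128.
microarray batch + cryo-EM session + XRD sweep + flow-cytometry panel: 128 expected citations at 41 h.
Any bundle with less than 41 h falls short of 128.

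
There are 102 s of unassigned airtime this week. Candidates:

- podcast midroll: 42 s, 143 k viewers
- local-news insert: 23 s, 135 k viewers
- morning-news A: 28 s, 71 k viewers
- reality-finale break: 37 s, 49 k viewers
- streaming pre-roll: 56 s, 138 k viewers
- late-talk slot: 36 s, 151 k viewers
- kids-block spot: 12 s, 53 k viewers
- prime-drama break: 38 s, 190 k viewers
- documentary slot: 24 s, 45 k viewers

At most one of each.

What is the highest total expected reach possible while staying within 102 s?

476

By expected reach per s: local-news insert 5.87, prime-drama break 5.00, kids-block spot 4.42 lead.
Greedy by ratio would take local-news insert + morning-news A + kids-block spot + prime-drama break: 101 s used, total 449.
Replace morning-news A and kids-block spot with late-talk slot: the trade gains 27 net, giving 476 at 97 s.
An exhaustive check of the 512 subsets confirms 476.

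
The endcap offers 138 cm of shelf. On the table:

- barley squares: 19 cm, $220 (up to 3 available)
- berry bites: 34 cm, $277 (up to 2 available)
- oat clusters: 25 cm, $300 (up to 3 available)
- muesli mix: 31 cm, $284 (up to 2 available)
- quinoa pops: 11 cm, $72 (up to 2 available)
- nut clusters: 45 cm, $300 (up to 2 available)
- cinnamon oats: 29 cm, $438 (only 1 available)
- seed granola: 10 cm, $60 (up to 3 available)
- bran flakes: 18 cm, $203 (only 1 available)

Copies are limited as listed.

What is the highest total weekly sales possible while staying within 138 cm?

Taking the top-ratio products first gives barley squares + 3×oat clusters + quinoa pops + cinnamon oats for 1630 (134 cm).
Dropping oat clusters and quinoa pops frees 36 cm; slotting in 2×barley squares (38 cm) lifts the total to 1698 at 136 cm.
Nothing else within 138 cm beats 1698.

1698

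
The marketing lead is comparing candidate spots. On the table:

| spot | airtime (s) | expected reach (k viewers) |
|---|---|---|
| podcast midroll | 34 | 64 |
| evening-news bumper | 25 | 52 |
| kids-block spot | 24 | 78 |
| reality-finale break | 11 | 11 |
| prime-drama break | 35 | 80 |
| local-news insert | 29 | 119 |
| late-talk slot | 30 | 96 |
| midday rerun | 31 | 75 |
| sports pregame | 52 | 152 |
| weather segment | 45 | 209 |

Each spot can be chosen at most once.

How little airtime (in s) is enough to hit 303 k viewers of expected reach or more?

74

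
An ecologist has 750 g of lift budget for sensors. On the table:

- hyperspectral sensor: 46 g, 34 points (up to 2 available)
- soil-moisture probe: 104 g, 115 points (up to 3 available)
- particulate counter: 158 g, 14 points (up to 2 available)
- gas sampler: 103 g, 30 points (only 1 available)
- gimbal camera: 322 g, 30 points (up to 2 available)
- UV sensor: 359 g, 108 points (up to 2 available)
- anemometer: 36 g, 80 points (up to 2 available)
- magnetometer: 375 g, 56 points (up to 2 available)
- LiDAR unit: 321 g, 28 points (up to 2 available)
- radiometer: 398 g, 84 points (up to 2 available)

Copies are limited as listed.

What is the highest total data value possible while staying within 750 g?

The ratio ordering already packs tightly: 2×hyperspectral sensor + 3×soil-moisture probe + particulate counter + gas sampler + 2×anemometer, 737 g, 617.

617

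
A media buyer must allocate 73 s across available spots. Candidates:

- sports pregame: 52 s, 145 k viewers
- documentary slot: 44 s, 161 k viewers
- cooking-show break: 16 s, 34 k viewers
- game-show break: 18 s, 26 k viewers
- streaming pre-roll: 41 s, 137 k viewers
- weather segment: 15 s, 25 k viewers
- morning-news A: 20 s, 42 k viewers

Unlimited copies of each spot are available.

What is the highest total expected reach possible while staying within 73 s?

205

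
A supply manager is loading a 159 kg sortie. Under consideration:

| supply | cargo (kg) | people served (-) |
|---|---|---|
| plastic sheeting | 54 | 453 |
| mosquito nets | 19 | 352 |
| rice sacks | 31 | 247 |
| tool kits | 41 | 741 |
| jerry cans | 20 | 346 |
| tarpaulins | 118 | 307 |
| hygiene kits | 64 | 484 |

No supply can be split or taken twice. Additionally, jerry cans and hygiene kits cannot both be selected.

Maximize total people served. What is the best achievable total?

Taking plastic sheeting + mosquito nets + tool kits + jerry cans: 134 kg used, 1892 in people served.
Every other selection either busts 159 kg or breaks a pairing rule or fails to beat 1892.

1892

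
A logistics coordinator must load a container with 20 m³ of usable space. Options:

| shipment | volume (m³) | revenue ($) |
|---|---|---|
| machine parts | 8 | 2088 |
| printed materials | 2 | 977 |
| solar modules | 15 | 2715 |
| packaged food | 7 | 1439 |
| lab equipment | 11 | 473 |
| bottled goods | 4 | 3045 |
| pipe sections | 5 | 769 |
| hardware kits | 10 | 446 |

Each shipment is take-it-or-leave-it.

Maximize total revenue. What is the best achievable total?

6879

Best packing: machine parts + printed materials + bottled goods + pipe sections — 19 m³, 6879 total.
Runner-up machine parts + packaged food + bottled goods tops out at 6572.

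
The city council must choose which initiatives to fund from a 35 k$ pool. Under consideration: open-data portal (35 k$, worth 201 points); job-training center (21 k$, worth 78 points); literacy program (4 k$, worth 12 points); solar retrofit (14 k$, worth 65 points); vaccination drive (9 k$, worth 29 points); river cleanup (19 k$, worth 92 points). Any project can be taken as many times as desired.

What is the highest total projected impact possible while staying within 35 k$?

Best packing: open-data portal — 35 k$, 201 total.

201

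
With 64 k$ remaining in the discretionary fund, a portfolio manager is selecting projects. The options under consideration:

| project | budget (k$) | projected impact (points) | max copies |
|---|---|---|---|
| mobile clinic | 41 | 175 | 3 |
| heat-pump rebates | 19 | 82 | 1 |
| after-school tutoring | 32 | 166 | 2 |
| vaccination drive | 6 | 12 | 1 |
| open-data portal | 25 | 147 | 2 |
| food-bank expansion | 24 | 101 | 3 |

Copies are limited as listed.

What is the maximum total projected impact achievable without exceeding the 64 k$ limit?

332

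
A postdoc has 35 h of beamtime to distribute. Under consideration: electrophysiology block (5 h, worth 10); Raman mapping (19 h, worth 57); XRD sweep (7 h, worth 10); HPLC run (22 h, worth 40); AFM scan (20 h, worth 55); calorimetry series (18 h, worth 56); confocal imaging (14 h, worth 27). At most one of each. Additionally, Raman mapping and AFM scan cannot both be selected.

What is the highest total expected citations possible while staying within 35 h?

84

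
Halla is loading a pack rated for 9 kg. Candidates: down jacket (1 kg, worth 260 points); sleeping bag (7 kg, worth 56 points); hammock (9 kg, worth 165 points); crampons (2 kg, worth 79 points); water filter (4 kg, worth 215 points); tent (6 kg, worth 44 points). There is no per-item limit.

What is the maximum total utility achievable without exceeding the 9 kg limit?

Best packing: 9×down jacket — 9 kg, 2340 total.
Nothing else within 9 kg beats 2340.

2340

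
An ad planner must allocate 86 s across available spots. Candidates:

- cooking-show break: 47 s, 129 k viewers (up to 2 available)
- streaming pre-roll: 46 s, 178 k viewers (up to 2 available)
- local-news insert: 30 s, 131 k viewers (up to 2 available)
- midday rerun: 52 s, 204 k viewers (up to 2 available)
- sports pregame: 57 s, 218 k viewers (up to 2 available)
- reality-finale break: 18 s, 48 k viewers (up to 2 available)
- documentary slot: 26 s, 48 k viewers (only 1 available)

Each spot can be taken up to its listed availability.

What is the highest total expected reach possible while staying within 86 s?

335

A density-first pass picks 2×local-news insert + reality-finale break — 310 at 78 s.
Dropping local-news insert and reality-finale break frees 48 s; slotting in midday rerun (52 s) lifts the total to 335 at 82 s.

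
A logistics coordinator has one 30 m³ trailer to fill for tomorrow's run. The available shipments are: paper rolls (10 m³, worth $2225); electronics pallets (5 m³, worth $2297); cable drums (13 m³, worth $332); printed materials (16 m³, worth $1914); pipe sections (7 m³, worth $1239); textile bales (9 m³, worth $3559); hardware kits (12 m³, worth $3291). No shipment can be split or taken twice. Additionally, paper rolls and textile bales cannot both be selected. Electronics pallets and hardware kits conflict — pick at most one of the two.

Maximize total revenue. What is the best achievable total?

8089

Taking pipe sections + textile bales + hardware kits: 28 m³ used, 8089 in revenue.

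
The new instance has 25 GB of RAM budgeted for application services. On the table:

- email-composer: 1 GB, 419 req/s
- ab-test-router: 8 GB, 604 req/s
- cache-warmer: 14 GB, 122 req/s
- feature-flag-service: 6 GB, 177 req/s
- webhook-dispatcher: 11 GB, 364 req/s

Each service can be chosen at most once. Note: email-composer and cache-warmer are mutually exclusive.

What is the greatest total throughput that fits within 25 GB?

By throughput per GB: email-composer 419.00, ab-test-router 75.50, webhook-dispatcher 33.09 lead.
Email-composer + ab-test-router + webhook-dispatcher uses 20 of the 25 GB and totals 1387.
Next best is email-composer + ab-test-router + feature-flag-service at 1200 (15 GB) — short by 187.

1387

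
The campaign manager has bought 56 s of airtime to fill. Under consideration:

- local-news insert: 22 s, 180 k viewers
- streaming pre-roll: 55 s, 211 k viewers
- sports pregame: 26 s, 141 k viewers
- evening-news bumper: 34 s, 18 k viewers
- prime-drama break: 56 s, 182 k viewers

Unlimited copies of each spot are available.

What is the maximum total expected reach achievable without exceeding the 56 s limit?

Density check — local-news insert 8.18, sports pregame 5.42, streaming pre-roll 3.84 are the best per s.
The ratio ordering already packs tightly: 2×local-news insert, 44 s, 360.
Nothing else within 56 s beats 360.

360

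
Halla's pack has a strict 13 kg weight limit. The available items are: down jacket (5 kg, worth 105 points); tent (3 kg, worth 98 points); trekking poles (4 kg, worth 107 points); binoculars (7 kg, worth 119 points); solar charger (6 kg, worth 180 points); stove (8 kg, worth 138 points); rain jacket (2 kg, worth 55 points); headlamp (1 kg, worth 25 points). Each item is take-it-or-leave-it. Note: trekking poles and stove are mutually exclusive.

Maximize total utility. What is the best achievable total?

385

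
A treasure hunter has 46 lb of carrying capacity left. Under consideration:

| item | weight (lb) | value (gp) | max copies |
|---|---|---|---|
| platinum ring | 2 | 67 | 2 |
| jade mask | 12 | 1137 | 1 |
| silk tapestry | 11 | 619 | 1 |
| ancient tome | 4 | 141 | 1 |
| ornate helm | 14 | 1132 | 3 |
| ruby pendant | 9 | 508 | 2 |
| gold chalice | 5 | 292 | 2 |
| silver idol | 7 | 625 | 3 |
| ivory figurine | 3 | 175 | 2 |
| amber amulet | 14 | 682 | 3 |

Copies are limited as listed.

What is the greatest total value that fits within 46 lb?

A density-first pass picks jade mask + 2×gold chalice + 3×silver idol + ivory figurine — 3771 at 46 lb.
Replace 2×gold chalice and silver idol with ornate helm + ivory figurine: the trade gains 98 net, giving 3869 at 46 lb.
Every other selection either busts 46 lb or exceeds an availability limit or fails to beat 3869.

3869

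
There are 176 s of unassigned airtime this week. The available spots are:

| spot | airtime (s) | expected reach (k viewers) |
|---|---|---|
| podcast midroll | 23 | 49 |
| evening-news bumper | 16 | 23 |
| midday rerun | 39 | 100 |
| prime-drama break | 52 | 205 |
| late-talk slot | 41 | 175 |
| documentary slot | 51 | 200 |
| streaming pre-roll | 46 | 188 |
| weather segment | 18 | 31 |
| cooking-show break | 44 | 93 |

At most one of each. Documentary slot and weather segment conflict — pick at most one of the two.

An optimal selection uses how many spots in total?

The maximum expected reach within 176 s is 642.
One optimal bundle: podcast midroll + prime-drama break + documentary slot + streaming pre-roll (172 s).
Every optimal selection uses 4 spots.

4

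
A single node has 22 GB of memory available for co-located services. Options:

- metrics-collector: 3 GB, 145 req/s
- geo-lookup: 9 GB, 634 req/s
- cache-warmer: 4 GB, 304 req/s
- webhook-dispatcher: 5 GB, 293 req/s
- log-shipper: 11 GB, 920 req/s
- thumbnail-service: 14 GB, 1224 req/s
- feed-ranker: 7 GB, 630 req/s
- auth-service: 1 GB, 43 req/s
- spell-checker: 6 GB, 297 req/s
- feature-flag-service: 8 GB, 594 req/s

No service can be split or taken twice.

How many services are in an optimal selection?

Optimal total is 1897.
For example thumbnail-service + feed-ranker + auth-service achieves it, using 22 GB.
Any selection reaching 1897 contains exactly 3 services.

3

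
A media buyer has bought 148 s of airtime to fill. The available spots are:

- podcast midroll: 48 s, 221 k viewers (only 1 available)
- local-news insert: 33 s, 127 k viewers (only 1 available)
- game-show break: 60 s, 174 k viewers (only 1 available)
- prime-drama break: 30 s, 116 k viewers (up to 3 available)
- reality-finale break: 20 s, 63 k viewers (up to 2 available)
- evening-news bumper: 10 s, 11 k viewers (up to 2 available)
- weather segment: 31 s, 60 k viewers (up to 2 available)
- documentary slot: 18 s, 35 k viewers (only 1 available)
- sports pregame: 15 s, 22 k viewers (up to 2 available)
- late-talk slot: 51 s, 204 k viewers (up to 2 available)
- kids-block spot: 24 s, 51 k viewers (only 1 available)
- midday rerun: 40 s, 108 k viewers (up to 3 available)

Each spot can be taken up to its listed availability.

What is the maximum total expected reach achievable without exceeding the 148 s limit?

Taking the top-ratio spots first gives podcast midroll + prime-drama break + documentary slot + late-talk slot for 576 (147 s).
Replace documentary slot and late-talk slot with 2×prime-drama break + evening-news bumper: the trade gains 4 net, giving 580 at 148 s.
No other feasible combination exceeds 580.

580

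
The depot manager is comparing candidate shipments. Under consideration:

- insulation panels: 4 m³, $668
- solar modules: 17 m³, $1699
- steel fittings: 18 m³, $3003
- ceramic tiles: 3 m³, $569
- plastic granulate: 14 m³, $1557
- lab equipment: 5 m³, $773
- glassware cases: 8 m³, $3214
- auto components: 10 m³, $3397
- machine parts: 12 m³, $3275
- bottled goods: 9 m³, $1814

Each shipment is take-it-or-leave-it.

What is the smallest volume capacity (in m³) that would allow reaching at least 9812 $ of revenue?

Minimise m³ subject to total revenue ≥ 9812.
Taking glassware cases + auto components + machine parts gives 9886 (≥ 9812) for 30 m³.
No combination under 30 m³ hits 9812.

30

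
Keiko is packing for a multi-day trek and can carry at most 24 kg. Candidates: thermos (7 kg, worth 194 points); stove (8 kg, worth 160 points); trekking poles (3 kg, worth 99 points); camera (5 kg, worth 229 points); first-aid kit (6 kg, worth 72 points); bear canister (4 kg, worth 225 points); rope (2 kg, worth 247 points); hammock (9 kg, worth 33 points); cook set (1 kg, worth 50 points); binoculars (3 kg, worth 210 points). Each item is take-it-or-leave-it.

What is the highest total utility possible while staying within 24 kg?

1204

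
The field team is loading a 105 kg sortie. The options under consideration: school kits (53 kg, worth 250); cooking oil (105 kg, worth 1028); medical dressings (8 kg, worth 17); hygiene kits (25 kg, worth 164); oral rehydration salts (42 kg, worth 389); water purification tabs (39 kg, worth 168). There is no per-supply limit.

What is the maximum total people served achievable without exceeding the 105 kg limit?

The ratio ordering already packs tightly: cooking oil, 105 kg, 1028.

1028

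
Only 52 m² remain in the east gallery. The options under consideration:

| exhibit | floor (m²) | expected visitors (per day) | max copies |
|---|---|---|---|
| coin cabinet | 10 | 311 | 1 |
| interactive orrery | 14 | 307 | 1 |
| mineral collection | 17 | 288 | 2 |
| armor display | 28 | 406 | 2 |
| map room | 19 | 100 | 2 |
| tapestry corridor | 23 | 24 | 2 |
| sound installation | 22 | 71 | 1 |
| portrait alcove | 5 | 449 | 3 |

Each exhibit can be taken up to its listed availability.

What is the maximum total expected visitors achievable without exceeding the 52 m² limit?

1965

Taking coin cabinet + interactive orrery + 3×portrait alcove: 39 m² used, 1965 in expected visitors.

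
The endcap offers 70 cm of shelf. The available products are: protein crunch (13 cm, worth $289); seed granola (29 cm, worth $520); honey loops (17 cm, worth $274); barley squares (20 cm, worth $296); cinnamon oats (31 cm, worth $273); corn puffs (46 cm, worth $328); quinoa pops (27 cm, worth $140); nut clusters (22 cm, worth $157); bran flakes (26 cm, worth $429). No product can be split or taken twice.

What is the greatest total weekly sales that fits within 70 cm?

1238

Taking protein crunch + seed granola + bran flakes: 68 cm used, 1238 in weekly sales.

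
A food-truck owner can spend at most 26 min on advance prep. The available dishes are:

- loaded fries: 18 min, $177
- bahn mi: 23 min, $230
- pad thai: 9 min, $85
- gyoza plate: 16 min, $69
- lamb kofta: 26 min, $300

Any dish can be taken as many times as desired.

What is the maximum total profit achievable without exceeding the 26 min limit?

300

By profit per min: lamb kofta 11.54, bahn mi 10.00, loaded fries 9.83, pad thai 9.44 lead.
The ratio ordering already packs tightly: lamb kofta, 26 min, 300.
That's the maximum — no swap from here does better than 300.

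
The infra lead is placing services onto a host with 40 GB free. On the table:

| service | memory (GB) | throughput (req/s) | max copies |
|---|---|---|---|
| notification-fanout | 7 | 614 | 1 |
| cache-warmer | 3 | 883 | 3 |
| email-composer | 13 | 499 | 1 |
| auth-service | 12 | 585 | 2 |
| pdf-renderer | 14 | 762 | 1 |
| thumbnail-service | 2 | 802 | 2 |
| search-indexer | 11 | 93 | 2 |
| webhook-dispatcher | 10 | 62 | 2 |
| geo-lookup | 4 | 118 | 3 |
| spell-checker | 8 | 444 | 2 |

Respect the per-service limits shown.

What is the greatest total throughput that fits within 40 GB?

5896

Ranking by ratio (throughput/GB): thumbnail-service 401.00, cache-warmer 294.33, notification-fanout 87.71, spell-checker 55.50.
Greedy by ratio would take notification-fanout + 3×cache-warmer + 2×thumbnail-service + geo-lookup + 2×spell-checker: 40 GB used, total 5873.
The 12 GB tied up in geo-lookup and spell-checker is better spent on auth-service — total rises to 5896 (40 GB).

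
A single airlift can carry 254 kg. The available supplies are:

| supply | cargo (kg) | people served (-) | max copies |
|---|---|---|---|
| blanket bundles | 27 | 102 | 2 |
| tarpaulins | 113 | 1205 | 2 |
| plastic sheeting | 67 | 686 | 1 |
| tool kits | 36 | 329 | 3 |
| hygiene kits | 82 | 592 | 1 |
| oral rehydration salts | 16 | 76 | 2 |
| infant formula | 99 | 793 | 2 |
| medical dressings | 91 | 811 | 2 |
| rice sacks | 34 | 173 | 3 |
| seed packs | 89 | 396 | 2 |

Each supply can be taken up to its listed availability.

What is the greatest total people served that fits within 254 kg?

2549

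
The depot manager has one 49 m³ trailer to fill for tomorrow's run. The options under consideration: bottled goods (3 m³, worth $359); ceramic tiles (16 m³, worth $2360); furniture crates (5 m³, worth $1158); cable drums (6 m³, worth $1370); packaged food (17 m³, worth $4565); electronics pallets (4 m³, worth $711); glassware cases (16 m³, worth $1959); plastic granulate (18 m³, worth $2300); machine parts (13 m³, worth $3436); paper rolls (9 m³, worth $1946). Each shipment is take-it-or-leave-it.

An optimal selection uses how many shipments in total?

5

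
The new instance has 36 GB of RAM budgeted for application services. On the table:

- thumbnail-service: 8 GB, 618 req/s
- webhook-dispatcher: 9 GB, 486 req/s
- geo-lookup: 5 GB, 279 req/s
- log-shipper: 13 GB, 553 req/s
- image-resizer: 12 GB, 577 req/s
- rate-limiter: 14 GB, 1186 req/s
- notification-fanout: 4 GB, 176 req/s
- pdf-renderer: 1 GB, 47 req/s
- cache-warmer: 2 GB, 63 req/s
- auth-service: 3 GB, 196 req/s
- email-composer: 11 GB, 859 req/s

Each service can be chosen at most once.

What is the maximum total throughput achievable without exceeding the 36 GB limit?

Ranking by ratio (throughput/GB): rate-limiter 84.71, email-composer 78.09, thumbnail-service 77.25.
The ratio ordering already packs tightly: thumbnail-service + rate-limiter + auth-service + email-composer, 36 GB, 2859.
Next best is thumbnail-service + rate-limiter + pdf-renderer + cache-warmer + email-composer at 2773 (36 GB) — short by 86.

2859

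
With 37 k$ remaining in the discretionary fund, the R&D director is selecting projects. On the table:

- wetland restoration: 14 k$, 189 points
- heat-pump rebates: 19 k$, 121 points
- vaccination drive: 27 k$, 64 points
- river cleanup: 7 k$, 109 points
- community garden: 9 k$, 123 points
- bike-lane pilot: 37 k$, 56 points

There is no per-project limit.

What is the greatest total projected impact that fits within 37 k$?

Ranking by ratio (projected impact/k$): river cleanup 15.57, community garden 13.67, wetland restoration 13.50.
Greedy by ratio would take 5×river cleanup: 35 k$ used, total 545.
Replace river cleanup with community garden: the trade gains 14 net, giving 559 at 37 k$.
Nothing else within 37 k$ beats 559.

559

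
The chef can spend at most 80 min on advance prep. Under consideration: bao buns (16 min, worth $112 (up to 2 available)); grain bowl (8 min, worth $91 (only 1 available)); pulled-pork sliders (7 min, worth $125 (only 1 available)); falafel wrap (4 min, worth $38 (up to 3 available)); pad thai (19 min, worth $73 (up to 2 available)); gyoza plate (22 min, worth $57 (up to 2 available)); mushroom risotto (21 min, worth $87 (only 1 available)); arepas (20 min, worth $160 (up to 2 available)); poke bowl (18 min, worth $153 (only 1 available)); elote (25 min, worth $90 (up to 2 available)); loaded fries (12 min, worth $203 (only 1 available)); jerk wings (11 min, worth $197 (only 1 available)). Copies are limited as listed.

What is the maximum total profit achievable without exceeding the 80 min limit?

967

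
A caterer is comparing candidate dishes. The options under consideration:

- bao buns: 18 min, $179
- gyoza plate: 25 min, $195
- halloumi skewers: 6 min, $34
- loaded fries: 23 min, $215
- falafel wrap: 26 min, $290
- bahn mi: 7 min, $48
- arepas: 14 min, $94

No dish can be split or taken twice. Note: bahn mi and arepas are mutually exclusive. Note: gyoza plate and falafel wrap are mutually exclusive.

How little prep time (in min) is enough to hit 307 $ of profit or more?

Look for the lowest-prep combination reaching 307.
Taking halloumi skewers + falafel wrap gives 324 (≥ 307) for 32 min.
No combination under 32 min hits 307.

32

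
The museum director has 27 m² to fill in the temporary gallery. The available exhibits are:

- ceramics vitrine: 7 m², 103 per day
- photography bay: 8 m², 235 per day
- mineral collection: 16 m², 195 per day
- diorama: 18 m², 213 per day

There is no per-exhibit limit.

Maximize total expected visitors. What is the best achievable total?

705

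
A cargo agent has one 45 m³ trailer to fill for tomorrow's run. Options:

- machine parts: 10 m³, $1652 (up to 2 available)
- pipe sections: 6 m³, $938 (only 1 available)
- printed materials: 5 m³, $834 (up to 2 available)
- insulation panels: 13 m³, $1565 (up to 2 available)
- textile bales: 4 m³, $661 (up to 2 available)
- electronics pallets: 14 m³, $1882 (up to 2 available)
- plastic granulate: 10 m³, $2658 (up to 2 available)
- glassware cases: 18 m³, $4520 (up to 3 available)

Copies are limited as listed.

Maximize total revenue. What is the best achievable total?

The ratio heuristic lands on printed materials + 2×plastic granulate + glassware cases (10670) but leaves 2 m³ idle.
The 5 m³ tied up in printed materials is better spent on pipe sections — total rises to 10774 (44 m³).
Nothing else within 45 m³ beats 10774.

10774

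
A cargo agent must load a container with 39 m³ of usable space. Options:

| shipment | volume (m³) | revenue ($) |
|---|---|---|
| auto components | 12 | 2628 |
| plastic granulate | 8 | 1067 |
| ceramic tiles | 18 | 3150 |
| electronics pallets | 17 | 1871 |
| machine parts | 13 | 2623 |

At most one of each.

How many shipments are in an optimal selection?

Optimal total is 6845.
One optimal bundle: auto components + plastic granulate + ceramic tiles (38 m³).
Every optimal selection uses 3 shipments.

3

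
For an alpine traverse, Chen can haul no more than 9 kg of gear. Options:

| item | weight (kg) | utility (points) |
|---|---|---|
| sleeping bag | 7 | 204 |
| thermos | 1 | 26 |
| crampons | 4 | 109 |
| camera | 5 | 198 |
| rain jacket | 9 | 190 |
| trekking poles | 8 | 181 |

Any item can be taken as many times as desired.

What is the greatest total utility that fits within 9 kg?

The ratio ordering already packs tightly: crampons + camera, 9 kg, 307.
Nothing else within 9 kg beats 307.

307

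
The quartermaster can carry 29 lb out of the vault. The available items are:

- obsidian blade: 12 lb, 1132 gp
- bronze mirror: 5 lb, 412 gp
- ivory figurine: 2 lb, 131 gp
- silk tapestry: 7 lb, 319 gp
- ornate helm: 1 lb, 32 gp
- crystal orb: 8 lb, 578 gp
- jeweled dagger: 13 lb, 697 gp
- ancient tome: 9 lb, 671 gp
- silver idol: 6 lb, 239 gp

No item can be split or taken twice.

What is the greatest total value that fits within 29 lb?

2381

Density check — obsidian blade 94.33, bronze mirror 82.40, ancient tome 74.56, crystal orb 72.25 are the best per lb.
Taking the top-ratio items first gives obsidian blade + bronze mirror + ivory figurine + ornate helm + ancient tome for 2378 (29 lb).
Dropping bronze mirror and ivory figurine and ornate helm frees 8 lb; slotting in crystal orb (8 lb) lifts the total to 2381 at 29 lb.
No other feasible combination exceeds 2381.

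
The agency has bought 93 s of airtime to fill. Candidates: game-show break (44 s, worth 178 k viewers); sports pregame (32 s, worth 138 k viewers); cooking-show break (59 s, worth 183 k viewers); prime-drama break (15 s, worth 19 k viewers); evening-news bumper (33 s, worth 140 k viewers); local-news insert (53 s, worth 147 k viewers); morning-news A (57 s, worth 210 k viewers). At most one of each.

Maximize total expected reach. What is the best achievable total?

350

Taking the top-ratio spots first gives sports pregame + prime-drama break + evening-news bumper for 297 (80 s).
Dropping sports pregame and prime-drama break frees 47 s; slotting in morning-news A (57 s) lifts the total to 350 at 90 s.
Nothing else within 93 s beats 350.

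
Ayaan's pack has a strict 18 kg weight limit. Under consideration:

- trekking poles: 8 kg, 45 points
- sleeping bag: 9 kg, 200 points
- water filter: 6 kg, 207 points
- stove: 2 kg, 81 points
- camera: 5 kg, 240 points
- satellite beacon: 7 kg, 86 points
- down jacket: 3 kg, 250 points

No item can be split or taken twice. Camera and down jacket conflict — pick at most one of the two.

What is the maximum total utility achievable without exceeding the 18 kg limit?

Best packing: sleeping bag + water filter + down jacket — 18 kg, 657 total.
Nothing else feasible within 18 kg beats 657.

657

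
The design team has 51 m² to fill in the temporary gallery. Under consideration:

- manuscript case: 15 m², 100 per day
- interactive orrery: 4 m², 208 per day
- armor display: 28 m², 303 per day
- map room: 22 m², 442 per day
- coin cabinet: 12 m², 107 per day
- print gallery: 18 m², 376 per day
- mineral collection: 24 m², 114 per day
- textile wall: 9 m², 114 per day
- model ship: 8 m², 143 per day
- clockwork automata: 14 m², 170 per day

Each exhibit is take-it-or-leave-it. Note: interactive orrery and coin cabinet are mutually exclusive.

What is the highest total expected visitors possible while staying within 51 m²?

1026

Interactive orrery + map room + print gallery uses 44 of the 51 m² and totals 1026.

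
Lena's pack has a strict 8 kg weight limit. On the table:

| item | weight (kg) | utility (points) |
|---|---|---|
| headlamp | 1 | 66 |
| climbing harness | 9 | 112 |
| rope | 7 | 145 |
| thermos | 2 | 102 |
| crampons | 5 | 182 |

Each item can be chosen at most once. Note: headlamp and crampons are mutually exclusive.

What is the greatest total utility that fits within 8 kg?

284

Ranking by ratio (utility/kg): headlamp 66.00, thermos 51.00, crampons 36.40, rope 20.71.
Thermos + crampons uses 7 of the 8 kg and totals 284.
Runner-up headlamp + rope tops out at 211.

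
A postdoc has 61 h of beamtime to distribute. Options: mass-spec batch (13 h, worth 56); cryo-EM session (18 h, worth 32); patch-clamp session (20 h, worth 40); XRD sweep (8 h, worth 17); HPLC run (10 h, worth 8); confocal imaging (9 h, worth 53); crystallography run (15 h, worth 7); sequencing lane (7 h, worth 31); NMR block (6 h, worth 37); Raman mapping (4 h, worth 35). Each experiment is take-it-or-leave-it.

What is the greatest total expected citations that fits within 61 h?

252

Ranking by ratio (expected citations/h): Raman mapping 8.75, NMR block 6.17, confocal imaging 5.89.
Greedy by ratio would take mass-spec batch + XRD sweep + HPLC run + confocal imaging + sequencing lane + NMR block + Raman mapping: 57 h used, total 237.
The 18 h tied up in XRD sweep and HPLC run is better spent on patch-clamp session — total rises to 252 (59 h).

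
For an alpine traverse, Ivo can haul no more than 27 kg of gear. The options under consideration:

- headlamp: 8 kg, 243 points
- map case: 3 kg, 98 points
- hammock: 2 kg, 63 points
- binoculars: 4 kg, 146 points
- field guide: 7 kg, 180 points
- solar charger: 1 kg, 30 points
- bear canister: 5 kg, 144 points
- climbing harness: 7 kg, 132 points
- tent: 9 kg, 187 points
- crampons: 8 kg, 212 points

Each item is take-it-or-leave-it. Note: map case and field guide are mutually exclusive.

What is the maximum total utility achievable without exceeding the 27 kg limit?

Greedy by ratio would take headlamp + map case + hammock + binoculars + solar charger + bear canister: 23 kg used, total 724.
Dropping map case and solar charger frees 4 kg; slotting in crampons (8 kg) lifts the total to 808 at 27 kg.

808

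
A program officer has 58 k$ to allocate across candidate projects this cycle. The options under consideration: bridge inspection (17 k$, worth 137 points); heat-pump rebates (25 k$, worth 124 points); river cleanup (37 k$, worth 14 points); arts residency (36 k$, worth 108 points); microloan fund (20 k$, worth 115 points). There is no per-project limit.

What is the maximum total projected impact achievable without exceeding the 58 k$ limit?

By projected impact per k$: bridge inspection 8.06, microloan fund 5.75, heat-pump rebates 4.96 lead.
Best packing: 3×bridge inspection — 51 k$, 411 total.
No other feasible combination exceeds 411.

411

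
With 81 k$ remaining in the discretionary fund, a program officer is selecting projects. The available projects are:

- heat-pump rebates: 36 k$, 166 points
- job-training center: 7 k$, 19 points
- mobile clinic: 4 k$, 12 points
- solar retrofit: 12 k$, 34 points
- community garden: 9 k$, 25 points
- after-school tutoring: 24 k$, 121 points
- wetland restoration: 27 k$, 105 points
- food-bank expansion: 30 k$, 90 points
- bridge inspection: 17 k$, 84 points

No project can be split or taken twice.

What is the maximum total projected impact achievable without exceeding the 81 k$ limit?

383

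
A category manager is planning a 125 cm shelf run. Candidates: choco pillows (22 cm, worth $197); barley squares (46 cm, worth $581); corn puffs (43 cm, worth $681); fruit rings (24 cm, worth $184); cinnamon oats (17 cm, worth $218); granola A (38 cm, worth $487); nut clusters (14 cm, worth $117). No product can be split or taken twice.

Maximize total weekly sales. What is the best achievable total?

1597

Ranking by ratio (weekly sales/cm): corn puffs 15.84, cinnamon oats 12.82, granola A 12.82.
The ratio heuristic lands on choco pillows + corn puffs + cinnamon oats + granola A (1583) but leaves 5 cm idle.
Replace choco pillows and granola A with barley squares + nut clusters: the trade gains 14 net, giving 1597 at 120 cm.
An exhaustive check of the 128 subsets confirms 1597.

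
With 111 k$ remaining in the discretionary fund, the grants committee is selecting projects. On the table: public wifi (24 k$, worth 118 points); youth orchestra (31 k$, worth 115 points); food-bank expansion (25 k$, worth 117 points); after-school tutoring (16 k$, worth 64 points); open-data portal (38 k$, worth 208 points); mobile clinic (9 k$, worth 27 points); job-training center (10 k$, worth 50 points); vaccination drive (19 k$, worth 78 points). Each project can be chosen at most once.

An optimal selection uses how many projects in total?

4

The maximum projected impact within 111 k$ is 521.
public wifi + food-bank expansion + open-data portal + vaccination drive hits 521 at 106 k$.
Any selection reaching 521 contains exactly 4 projects.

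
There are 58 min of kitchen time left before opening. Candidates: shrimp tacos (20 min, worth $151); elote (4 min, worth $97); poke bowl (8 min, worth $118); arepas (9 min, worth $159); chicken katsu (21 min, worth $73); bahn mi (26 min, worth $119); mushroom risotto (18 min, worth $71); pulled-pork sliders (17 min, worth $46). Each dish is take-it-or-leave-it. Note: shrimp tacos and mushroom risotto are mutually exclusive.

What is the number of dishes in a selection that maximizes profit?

The maximum profit within 58 min is 571.
For example shrimp tacos + elote + poke bowl + arepas + pulled-pork sliders achieves it, using 58 min.
Every optimal selection uses 5 dishes.

5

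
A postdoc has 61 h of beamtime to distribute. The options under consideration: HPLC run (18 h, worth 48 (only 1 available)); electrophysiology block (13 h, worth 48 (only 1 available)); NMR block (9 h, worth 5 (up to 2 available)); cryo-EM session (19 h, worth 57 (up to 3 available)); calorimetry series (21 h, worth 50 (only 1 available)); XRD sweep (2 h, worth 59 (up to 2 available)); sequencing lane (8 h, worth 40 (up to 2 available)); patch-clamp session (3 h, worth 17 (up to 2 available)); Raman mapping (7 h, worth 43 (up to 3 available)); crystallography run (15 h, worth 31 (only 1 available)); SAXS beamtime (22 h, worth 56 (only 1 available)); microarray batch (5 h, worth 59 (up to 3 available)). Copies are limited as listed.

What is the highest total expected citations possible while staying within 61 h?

The ratio heuristic lands on 2×XRD sweep + sequencing lane + 2×patch-clamp session + 3×Raman mapping + 3×microarray batch (498) but leaves 7 h idle.
Replace patch-clamp session with sequencing lane: the trade gains 23 net, giving 521 at 59 h.
No other feasible combination exceeds 521.

521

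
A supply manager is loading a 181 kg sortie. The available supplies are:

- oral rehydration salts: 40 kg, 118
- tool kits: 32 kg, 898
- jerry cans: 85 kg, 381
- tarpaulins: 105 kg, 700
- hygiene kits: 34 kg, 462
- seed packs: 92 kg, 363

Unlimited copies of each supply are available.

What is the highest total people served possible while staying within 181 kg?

The ratio ordering already packs tightly: 5×tool kits, 160 kg, 4490.
Every other selection either busts 181 kg or fails to beat 4490.

4490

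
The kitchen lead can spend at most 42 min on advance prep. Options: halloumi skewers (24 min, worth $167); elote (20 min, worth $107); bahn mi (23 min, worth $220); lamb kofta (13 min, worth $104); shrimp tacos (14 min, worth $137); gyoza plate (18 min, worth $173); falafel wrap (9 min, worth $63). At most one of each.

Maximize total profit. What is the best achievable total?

393

By profit per min: shrimp tacos 9.79, gyoza plate 9.61, bahn mi 9.57 lead.
Taking the top-ratio dishes first gives shrimp tacos + gyoza plate + falafel wrap for 373 (41 min).
Replace shrimp tacos and falafel wrap with bahn mi: the trade gains 20 net, giving 393 at 41 min.
The closest alternative, shrimp tacos + gyoza plate + falafel wrap, reaches only 373.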